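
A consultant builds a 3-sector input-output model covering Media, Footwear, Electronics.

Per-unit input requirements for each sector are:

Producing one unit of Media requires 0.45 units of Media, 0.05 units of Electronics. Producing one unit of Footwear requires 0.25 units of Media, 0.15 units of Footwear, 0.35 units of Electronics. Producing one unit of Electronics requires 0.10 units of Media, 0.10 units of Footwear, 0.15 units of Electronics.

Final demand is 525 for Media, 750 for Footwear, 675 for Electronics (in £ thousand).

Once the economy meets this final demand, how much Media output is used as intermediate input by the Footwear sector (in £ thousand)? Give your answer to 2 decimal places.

I − A =
  [   0.55    -0.25    -0.10]
  [   0.00     0.85    -0.10]
  [  -0.05    -0.35     0.85]
Cofactors of I−A, C_ij = (−1)^(i+j)·(minor ij) (rows/columns in the sector order above):
  C_11 = (0.85)(0.85) − (-0.10)(-0.35) = 0.6875
  C_12 = −[(0.00)(0.85) − (-0.10)(-0.05)] = 0.0050
  C_13 = (0.00)(-0.35) − (0.85)(-0.05) = 0.0425
  C_21 = −[(-0.25)(0.85) − (-0.10)(-0.35)] = 0.2475
  C_22 = (0.55)(0.85) − (-0.10)(-0.05) = 0.4625
  C_23 = −[(0.55)(-0.35) − (-0.25)(-0.05)] = 0.2050
  C_31 = (-0.25)(-0.10) − (-0.10)(0.85) = 0.1100
  C_32 = −[(0.55)(-0.10) − (-0.10)(0.00)] = 0.0550
  C_33 = (0.55)(0.85) − (-0.25)(0.00) = 0.4675
det(I−A) = Σ_j (I−A)_1j·C_1j = (0.55)(0.6875) + (-0.25)(0.0050) + (-0.10)(0.0425) = 0.372625
adj(I−A) = Cᵀ =
  [ 0.6875   0.2475   0.1100]
  [ 0.0050   0.4625   0.0550]
  [ 0.0425   0.2050   0.4675]
(I − A)⁻¹ = adj(I−A) / det(I−A) ≈
  [   1.8450     0.6642     0.2952]
  [   0.0134     1.2412     0.1476]
  [   0.1141     0.5502     1.2546]
First solve x = (I − A)⁻¹ d = adj(I−A)·d / det(I−A); in particular x_2 = (0.0050·525 + 0.4625·750 + 0.0550·675) / 0.372625 = 386.625 / 0.372625 ≈ 1037.5713.
Intermediate flow from 1 to 2: z_12 = a_12 · x_2 = 0.25 × 386.625 / 0.372625 = 96.65625 / 0.372625 ≈ 259.39.

z_12 = 259.39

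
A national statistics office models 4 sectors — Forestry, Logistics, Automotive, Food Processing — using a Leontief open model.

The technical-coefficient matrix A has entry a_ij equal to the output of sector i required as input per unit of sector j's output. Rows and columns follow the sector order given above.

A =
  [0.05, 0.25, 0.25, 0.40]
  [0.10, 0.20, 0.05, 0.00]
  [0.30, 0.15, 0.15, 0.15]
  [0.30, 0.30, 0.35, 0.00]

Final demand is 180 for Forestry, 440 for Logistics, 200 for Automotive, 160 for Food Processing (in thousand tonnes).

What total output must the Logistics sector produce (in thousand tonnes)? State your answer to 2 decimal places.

x_2 = 739.23

I − A =
  [   0.95    -0.25    -0.25    -0.40]
  [  -0.10     0.80    -0.05     0.00]
  [  -0.30    -0.15     0.85    -0.15]
  [  -0.30    -0.30    -0.35     1.00]
Compute the cofactors C_ij = (−1)^(i+j)·(3×3 minor ij) of I−A; the adjugate is their transpose:
adj(I−A) = Cᵀ =
  [ 0.628250   0.371125   0.330500   0.300875]
  [ 0.097000   0.527375   0.080500   0.050875]
  [ 0.295500   0.289500   0.627000   0.212250]
  [ 0.321000   0.370875   0.342750   0.550125]
det(I−A) = Σ_j (I−A)_1j·C_1j = (0.95)(0.628250) + (-0.25)(0.097000) + (-0.25)(0.295500) + (-0.40)(0.321000) = 0.3703125
(I − A)⁻¹ = adj(I−A) / det(I−A) ≈
  [   1.6965     1.0022     0.8925     0.8125]
  [   0.2619     1.4241     0.2174     0.1374]
  [   0.7980     0.7818     1.6932     0.5732]
  [   0.8668     1.0015     0.9256     1.4856]
x = (I − A)⁻¹ d = adj(I−A)·d / det(I−A), with det(I−A) = 0.3703125:
  x_1 = (0.628250·180 + 0.371125·440 + 0.330500·200 + 0.300875·160) / 0.3703125 = 390.62 / 0.3703125 ≈ 1054.84
  x_2 = (0.097000·180 + 0.527375·440 + 0.080500·200 + 0.050875·160) / 0.3703125 = 273.745 / 0.3703125 ≈ 739.23
  x_3 = (0.295500·180 + 0.289500·440 + 0.627000·200 + 0.212250·160) / 0.3703125 = 339.93 / 0.3703125 ≈ 917.95
  x_4 = (0.321000·180 + 0.370875·440 + 0.342750·200 + 0.550125·160) / 0.3703125 = 377.535 / 0.3703125 ≈ 1019.50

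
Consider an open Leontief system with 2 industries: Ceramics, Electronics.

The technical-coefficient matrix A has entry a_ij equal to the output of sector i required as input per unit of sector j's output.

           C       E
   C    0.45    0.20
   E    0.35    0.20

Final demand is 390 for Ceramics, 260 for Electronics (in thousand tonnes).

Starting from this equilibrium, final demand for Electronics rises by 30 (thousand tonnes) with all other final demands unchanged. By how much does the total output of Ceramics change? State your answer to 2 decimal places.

I − A =
  [   0.55    -0.20]
  [  -0.35     0.80]
det(I−A) = (0.55)(0.80) − (-0.20)(-0.35) = 0.3700
adj(I−A) = [[0.80, 0.20], [0.35, 0.55]]
(I − A)⁻¹ = adj(I−A) / det(I−A) ≈
  [   2.1622     0.5405]
  [   0.9459     1.4865]
Δx = (I − A)⁻¹ Δd with Δd having +30 in the Electronics component and 0 elsewhere.
So Δx_C = L_CE · (+30), where L_CE = adj(I−A)_CE / det(I−A) = 0.20 / 0.3700.
Δx_C = 0.20 × (+30) / 0.3700 = 6.00 / 0.3700 ≈ 16.22.

Δx_C = 16.22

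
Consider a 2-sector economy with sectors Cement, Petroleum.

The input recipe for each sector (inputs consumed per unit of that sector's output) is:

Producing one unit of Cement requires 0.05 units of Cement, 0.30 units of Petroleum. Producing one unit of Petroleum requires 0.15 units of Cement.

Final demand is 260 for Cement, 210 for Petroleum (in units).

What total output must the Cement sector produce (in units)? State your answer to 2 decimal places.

x_C = 322.10

I − A =
  [   0.95    -0.15]
  [  -0.30     1.00]
det(I−A) = (0.95)(1.00) − (-0.15)(-0.30) = 0.9050
adj(I−A) = [[1.00, 0.15], [0.30, 0.95]]
(I − A)⁻¹ = adj(I−A) / det(I−A) ≈
  [   1.1050     0.1657]
  [   0.3315     1.0497]
x = (I − A)⁻¹ d = adj(I−A)·d / det(I−A), with det(I−A) = 0.9050:
  x_C = (1.00·260 + 0.15·210) / 0.9050 = 291.50 / 0.9050 ≈ 322.10
  x_P = (0.30·260 + 0.95·210) / 0.9050 = 277.50 / 0.9050 ≈ 306.63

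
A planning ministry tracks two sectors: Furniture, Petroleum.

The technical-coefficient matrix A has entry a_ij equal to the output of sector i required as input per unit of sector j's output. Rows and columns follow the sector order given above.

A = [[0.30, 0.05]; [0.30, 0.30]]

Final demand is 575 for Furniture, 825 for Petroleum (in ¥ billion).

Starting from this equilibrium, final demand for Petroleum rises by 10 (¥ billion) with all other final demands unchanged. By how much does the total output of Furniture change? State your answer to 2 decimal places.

Δx_1 = 1.05

I − A =
  [   0.70    -0.05]
  [  -0.30     0.70]
det(I−A) = (0.70)(0.70) − (-0.05)(-0.30) = 0.4750
adj(I−A) = [[0.70, 0.05], [0.30, 0.70]]
(I − A)⁻¹ = adj(I−A) / det(I−A) ≈
  [   1.4737     0.1053]
  [   0.6316     1.4737]
Δx = (I − A)⁻¹ Δd with Δd having +10 in the Petroleum component and 0 elsewhere.
So Δx_1 = L_12 · (+10), where L_12 = adj(I−A)_12 / det(I−A) = 0.05 / 0.4750.
Δx_1 = 0.05 × (+10) / 0.4750 = 0.50 / 0.4750 ≈ 1.05.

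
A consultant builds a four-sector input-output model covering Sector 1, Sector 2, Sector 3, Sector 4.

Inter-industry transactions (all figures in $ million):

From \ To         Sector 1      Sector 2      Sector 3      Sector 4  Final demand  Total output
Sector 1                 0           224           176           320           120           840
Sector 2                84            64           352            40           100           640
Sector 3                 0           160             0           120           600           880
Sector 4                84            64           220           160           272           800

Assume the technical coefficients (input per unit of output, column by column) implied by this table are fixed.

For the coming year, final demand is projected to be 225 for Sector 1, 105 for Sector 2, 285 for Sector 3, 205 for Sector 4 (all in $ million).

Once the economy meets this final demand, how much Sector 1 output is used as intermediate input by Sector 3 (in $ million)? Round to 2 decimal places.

z_13 = 95.12

Technical coefficients a_ij = z_ij / X_j:
  a_11 = 0/840 = 0.00, a_21 = 84/840 = 0.10, a_31 = 0/840 = 0.00, a_41 = 84/840 = 0.10
  a_12 = 224/640 = 0.35, a_22 = 64/640 = 0.10, a_32 = 160/640 = 0.25, a_42 = 64/640 = 0.10
  a_13 = 176/880 = 0.20, a_23 = 352/880 = 0.40, a_33 = 0/880 = 0.00, a_43 = 220/880 = 0.25
  a_14 = 320/800 = 0.40, a_24 = 40/800 = 0.05, a_34 = 120/800 = 0.15, a_44 = 160/800 = 0.20
I − A =
  [   1.00    -0.35    -0.20    -0.40]
  [  -0.10     0.90    -0.40    -0.05]
  [   0.00    -0.25     1.00    -0.15]
  [  -0.10    -0.10    -0.25     0.80]
Compute the cofactors C_ij = (−1)^(i+j)·(3×3 minor ij) of I−A; the adjugate is their transpose:
adj(I−A) = Cᵀ =
  [ 0.592125   0.374875   0.365375   0.388000]
  [ 0.087250   0.719500   0.343500   0.153000]
  [ 0.036250   0.210250   0.645250   0.152250]
  [ 0.096250   0.202500   0.290250   0.760000]
det(I−A) = Σ_j (I−A)_1j·C_1j = (1.00)(0.592125) + (-0.35)(0.087250) + (-0.20)(0.036250) + (-0.40)(0.096250) = 0.5158375
(I − A)⁻¹ = adj(I−A) / det(I−A) ≈
  [   1.1479     0.7267     0.7083     0.7522]
  [   0.1691     1.3948     0.6659     0.2966]
  [   0.0703     0.4076     1.2509     0.2952]
  [   0.1866     0.3926     0.5627     1.4733]
First solve x = (I − A)⁻¹ d = adj(I−A)·d / det(I−A); in particular x_3 = (0.036250·225 + 0.210250·105 + 0.645250·285 + 0.152250·205) / 0.5158375 = 245.34 / 0.5158375 ≈ 475.6149.
Intermediate flow from 1 to 3: z_13 = a_13 · x_3 = 0.20 × 245.34 / 0.5158375 = 49.068 / 0.5158375 ≈ 95.12.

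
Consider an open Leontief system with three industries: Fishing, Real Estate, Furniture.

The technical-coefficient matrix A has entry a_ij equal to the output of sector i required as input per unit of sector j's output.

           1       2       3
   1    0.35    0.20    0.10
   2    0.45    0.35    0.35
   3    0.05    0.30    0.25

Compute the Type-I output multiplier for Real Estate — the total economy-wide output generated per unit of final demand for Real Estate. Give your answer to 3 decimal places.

I − A =
  [   0.65    -0.20    -0.10]
  [  -0.45     0.65    -0.35]
  [  -0.05    -0.30     0.75]
Cofactors of I−A, C_ij = (−1)^(i+j)·(minor ij) (rows/columns in the sector order above):
  C_11 = (0.65)(0.75) − (-0.35)(-0.30) = 0.3825
  C_12 = −[(-0.45)(0.75) − (-0.35)(-0.05)] = 0.3550
  C_13 = (-0.45)(-0.30) − (0.65)(-0.05) = 0.1675
  C_21 = −[(-0.20)(0.75) − (-0.10)(-0.30)] = 0.1800
  C_22 = (0.65)(0.75) − (-0.10)(-0.05) = 0.4825
  C_23 = −[(0.65)(-0.30) − (-0.20)(-0.05)] = 0.2050
  C_31 = (-0.20)(-0.35) − (-0.10)(0.65) = 0.1350
  C_32 = −[(0.65)(-0.35) − (-0.10)(-0.45)] = 0.2725
  C_33 = (0.65)(0.65) − (-0.20)(-0.45) = 0.3325
det(I−A) = Σ_j (I−A)_1j·C_1j = (0.65)(0.3825) + (-0.20)(0.3550) + (-0.10)(0.1675) = 0.160875
adj(I−A) = Cᵀ =
  [ 0.3825   0.1800   0.1350]
  [ 0.3550   0.4825   0.2725]
  [ 0.1675   0.2050   0.3325]
(I − A)⁻¹ = adj(I−A) / det(I−A) ≈
  [   2.3776     1.1189     0.8392]
  [   2.2067     2.9992     1.6939]
  [   1.0412     1.2743     2.0668]
The output multiplier for sector j is the column-j sum of the Leontief inverse (I − A)⁻¹ = adj(I−A) / det(I−A).
Column 2 of adj(I−A): (0.1800, 0.4825, 0.2050); det(I−A) = 0.160875.
m_2 = (0.1800 + 0.4825 + 0.2050) / 0.160875 = 0.8675 / 0.160875 ≈ 5.392.

m_2 = 5.392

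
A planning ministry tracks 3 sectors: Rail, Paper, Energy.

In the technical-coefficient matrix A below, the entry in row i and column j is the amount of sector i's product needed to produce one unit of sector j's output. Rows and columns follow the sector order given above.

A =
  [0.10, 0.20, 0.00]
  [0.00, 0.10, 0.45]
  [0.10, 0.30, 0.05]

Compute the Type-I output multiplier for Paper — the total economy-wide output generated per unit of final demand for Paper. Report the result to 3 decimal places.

m_P = 2.089

I − A =
  [   0.90    -0.20     0.00]
  [   0.00     0.90    -0.45]
  [  -0.10    -0.30     0.95]
Cofactors of I−A, C_ij = (−1)^(i+j)·(minor ij) (rows/columns in the sector order above):
  C_11 = (0.90)(0.95) − (-0.45)(-0.30) = 0.7200
  C_12 = −[(0.00)(0.95) − (-0.45)(-0.10)] = 0.0450
  C_13 = (0.00)(-0.30) − (0.90)(-0.10) = 0.0900
  C_21 = −[(-0.20)(0.95) − (0.00)(-0.30)] = 0.1900
  C_22 = (0.90)(0.95) − (0.00)(-0.10) = 0.8550
  C_23 = −[(0.90)(-0.30) − (-0.20)(-0.10)] = 0.2900
  C_31 = (-0.20)(-0.45) − (0.00)(0.90) = 0.0900
  C_32 = −[(0.90)(-0.45) − (0.00)(0.00)] = 0.4050
  C_33 = (0.90)(0.90) − (-0.20)(0.00) = 0.8100
det(I−A) = Σ_j (I−A)_1j·C_1j = (0.90)(0.7200) + (-0.20)(0.0450) + (0.00)(0.0900) = 0.6390
adj(I−A) = Cᵀ =
  [ 0.7200   0.1900   0.0900]
  [ 0.0450   0.8550   0.4050]
  [ 0.0900   0.2900   0.8100]
(I − A)⁻¹ = adj(I−A) / det(I−A) ≈
  [   1.1268     0.2973     0.1408]
  [   0.0704     1.3380     0.6338]
  [   0.1408     0.4538     1.2676]
The output multiplier for sector j is the column-j sum of the Leontief inverse (I − A)⁻¹ = adj(I−A) / det(I−A).
Column P of adj(I−A): (0.1900, 0.8550, 0.2900); det(I−A) = 0.6390.
m_P = (0.1900 + 0.8550 + 0.2900) / 0.6390 = 1.335 / 0.6390 ≈ 2.089.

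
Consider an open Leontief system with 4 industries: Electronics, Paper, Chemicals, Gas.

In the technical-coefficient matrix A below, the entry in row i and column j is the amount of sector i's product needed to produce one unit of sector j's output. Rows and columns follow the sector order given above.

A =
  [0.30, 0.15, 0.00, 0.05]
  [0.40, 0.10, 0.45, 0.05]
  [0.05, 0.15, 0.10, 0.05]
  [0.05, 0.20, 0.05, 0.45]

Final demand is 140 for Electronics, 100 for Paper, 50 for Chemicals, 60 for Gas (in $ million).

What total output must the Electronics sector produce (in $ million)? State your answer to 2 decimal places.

I − A =
  [   0.70    -0.15     0.00    -0.05]
  [  -0.40     0.90    -0.45    -0.05]
  [  -0.05    -0.15     0.90    -0.05]
  [  -0.05    -0.20    -0.05     0.55]
Compute the cofactors C_ij = (−1)^(i+j)·(3×3 minor ij) of I−A; the adjugate is their transpose:
adj(I−A) = Cᵀ =
  [ 0.392250   0.083250   0.044250   0.047250]
  [ 0.212875   0.342375   0.174875   0.066375]
  [ 0.063875   0.069375   0.299875   0.039375]
  [ 0.118875   0.138375   0.094875   0.462375]
det(I−A) = Σ_j (I−A)_1j·C_1j = (0.70)(0.392250) + (-0.15)(0.212875) + (0.00)(0.063875) + (-0.05)(0.118875) = 0.2367
(I − A)⁻¹ = adj(I−A) / det(I−A) ≈
  [   1.6572     0.3517     0.1869     0.1996]
  [   0.8993     1.4465     0.7388     0.2804]
  [   0.2699     0.2931     1.2669     0.1663]
  [   0.5022     0.5846     0.4008     1.9534]
x = (I − A)⁻¹ d = adj(I−A)·d / det(I−A), with det(I−A) = 0.2367:
  x_E = (0.392250·140 + 0.083250·100 + 0.044250·50 + 0.047250·60) / 0.2367 = 68.2875 / 0.2367 ≈ 288.50
  x_P = (0.212875·140 + 0.342375·100 + 0.174875·50 + 0.066375·60) / 0.2367 = 76.76625 / 0.2367 ≈ 324.32
  x_C = (0.063875·140 + 0.069375·100 + 0.299875·50 + 0.039375·60) / 0.2367 = 33.23625 / 0.2367 ≈ 140.42
  x_G = (0.118875·140 + 0.138375·100 + 0.094875·50 + 0.462375·60) / 0.2367 = 62.96625 / 0.2367 ≈ 266.02

x_E = 288.50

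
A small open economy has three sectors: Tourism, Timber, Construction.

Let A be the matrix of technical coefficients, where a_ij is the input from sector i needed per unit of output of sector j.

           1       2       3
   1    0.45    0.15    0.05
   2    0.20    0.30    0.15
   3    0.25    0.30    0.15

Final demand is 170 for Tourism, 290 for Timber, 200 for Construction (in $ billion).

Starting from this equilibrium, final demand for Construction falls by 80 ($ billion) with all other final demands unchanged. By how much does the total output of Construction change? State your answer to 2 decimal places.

I − A =
  [   0.55    -0.15    -0.05]
  [  -0.20     0.70    -0.15]
  [  -0.25    -0.30     0.85]
Cofactors of I−A, C_ij = (−1)^(i+j)·(minor ij) (rows/columns in the sector order above):
  C_11 = (0.70)(0.85) − (-0.15)(-0.30) = 0.5500
  C_12 = −[(-0.20)(0.85) − (-0.15)(-0.25)] = 0.2075
  C_13 = (-0.20)(-0.30) − (0.70)(-0.25) = 0.2350
  C_21 = −[(-0.15)(0.85) − (-0.05)(-0.30)] = 0.1425
  C_22 = (0.55)(0.85) − (-0.05)(-0.25) = 0.4550
  C_23 = −[(0.55)(-0.30) − (-0.15)(-0.25)] = 0.2025
  C_31 = (-0.15)(-0.15) − (-0.05)(0.70) = 0.0575
  C_32 = −[(0.55)(-0.15) − (-0.05)(-0.20)] = 0.0925
  C_33 = (0.55)(0.70) − (-0.15)(-0.20) = 0.3550
det(I−A) = Σ_j (I−A)_1j·C_1j = (0.55)(0.5500) + (-0.15)(0.2075) + (-0.05)(0.2350) = 0.259625
adj(I−A) = Cᵀ =
  [ 0.5500   0.1425   0.0575]
  [ 0.2075   0.4550   0.0925]
  [ 0.2350   0.2025   0.3550]
(I − A)⁻¹ = adj(I−A) / det(I−A) ≈
  [   2.1184     0.5489     0.2215]
  [   0.7992     1.7525     0.3563]
  [   0.9052     0.7800     1.3674]
Δx = (I − A)⁻¹ Δd with Δd having -80 in the Construction component and 0 elsewhere.
So Δx_3 = L_33 · (-80), where L_33 = adj(I−A)_33 / det(I−A) = 0.3550 / 0.259625.
Δx_3 = 0.3550 × (-80) / 0.259625 = -28.40 / 0.259625 ≈ -109.39.

Δx_3 = -109.39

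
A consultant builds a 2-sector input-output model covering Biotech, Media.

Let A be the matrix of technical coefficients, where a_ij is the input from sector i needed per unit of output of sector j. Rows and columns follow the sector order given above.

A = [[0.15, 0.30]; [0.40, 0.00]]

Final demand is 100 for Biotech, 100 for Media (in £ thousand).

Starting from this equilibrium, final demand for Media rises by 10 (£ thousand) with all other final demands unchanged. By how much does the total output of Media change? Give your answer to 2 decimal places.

Δx_M = 11.64

I − A =
  [   0.85    -0.30]
  [  -0.40     1.00]
det(I−A) = (0.85)(1.00) − (-0.30)(-0.40) = 0.7300
adj(I−A) = [[1.00, 0.30], [0.40, 0.85]]
(I − A)⁻¹ = adj(I−A) / det(I−A) ≈
  [   1.3699     0.4110]
  [   0.5479     1.1644]
Δx = (I − A)⁻¹ Δd with Δd having +10 in the Media component and 0 elsewhere.
So Δx_M = L_MM · (+10), where L_MM = adj(I−A)_MM / det(I−A) = 0.85 / 0.7300.
Δx_M = 0.85 × (+10) / 0.7300 = 8.50 / 0.7300 ≈ 11.64.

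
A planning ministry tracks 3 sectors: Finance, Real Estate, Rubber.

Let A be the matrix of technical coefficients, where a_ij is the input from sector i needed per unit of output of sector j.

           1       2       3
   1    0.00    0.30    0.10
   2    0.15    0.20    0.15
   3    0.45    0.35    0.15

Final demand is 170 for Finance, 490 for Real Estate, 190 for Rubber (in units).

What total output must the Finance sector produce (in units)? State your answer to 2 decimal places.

I − A =
  [   1.00    -0.30    -0.10]
  [  -0.15     0.80    -0.15]
  [  -0.45    -0.35     0.85]
Cofactors of I−A, C_ij = (−1)^(i+j)·(minor ij) (rows/columns in the sector order above):
  C_11 = (0.80)(0.85) − (-0.15)(-0.35) = 0.6275
  C_12 = −[(-0.15)(0.85) − (-0.15)(-0.45)] = 0.1950
  C_13 = (-0.15)(-0.35) − (0.80)(-0.45) = 0.4125
  C_21 = −[(-0.30)(0.85) − (-0.10)(-0.35)] = 0.2900
  C_22 = (1.00)(0.85) − (-0.10)(-0.45) = 0.8050
  C_23 = −[(1.00)(-0.35) − (-0.30)(-0.45)] = 0.4850
  C_31 = (-0.30)(-0.15) − (-0.10)(0.80) = 0.1250
  C_32 = −[(1.00)(-0.15) − (-0.10)(-0.15)] = 0.1650
  C_33 = (1.00)(0.80) − (-0.30)(-0.15) = 0.7550
det(I−A) = Σ_j (I−A)_1j·C_1j = (1.00)(0.6275) + (-0.30)(0.1950) + (-0.10)(0.4125) = 0.52775
adj(I−A) = Cᵀ =
  [ 0.6275   0.2900   0.1250]
  [ 0.1950   0.8050   0.1650]
  [ 0.4125   0.4850   0.7550]
(I − A)⁻¹ = adj(I−A) / det(I−A) ≈
  [   1.1890     0.5495     0.2369]
  [   0.3695     1.5253     0.3126]
  [   0.7816     0.9190     1.4306]
x = (I − A)⁻¹ d = adj(I−A)·d / det(I−A), with det(I−A) = 0.52775:
  x_1 = (0.6275·170 + 0.2900·490 + 0.1250·190) / 0.52775 = 272.525 / 0.52775 ≈ 516.39
  x_2 = (0.1950·170 + 0.8050·490 + 0.1650·190) / 0.52775 = 458.95 / 0.52775 ≈ 869.64
  x_3 = (0.4125·170 + 0.4850·490 + 0.7550·190) / 0.52775 = 451.225 / 0.52775 ≈ 855.00

x_1 = 516.39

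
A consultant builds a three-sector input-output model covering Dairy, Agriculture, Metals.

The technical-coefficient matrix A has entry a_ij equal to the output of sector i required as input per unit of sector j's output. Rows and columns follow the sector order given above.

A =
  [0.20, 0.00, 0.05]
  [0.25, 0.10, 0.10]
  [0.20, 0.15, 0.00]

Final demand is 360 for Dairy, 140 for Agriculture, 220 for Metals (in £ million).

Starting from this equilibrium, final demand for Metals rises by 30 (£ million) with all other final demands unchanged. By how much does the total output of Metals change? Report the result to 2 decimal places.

Δx_3 = 30.98

I − A =
  [   0.80     0.00    -0.05]
  [  -0.25     0.90    -0.10]
  [  -0.20    -0.15     1.00]
Cofactors of I−A, C_ij = (−1)^(i+j)·(minor ij) (rows/columns in the sector order above):
  C_11 = (0.90)(1.00) − (-0.10)(-0.15) = 0.8850
  C_12 = −[(-0.25)(1.00) − (-0.10)(-0.20)] = 0.2700
  C_13 = (-0.25)(-0.15) − (0.90)(-0.20) = 0.2175
  C_21 = −[(0.00)(1.00) − (-0.05)(-0.15)] = 0.0075
  C_22 = (0.80)(1.00) − (-0.05)(-0.20) = 0.7900
  C_23 = −[(0.80)(-0.15) − (0.00)(-0.20)] = 0.1200
  C_31 = (0.00)(-0.10) − (-0.05)(0.90) = 0.0450
  C_32 = −[(0.80)(-0.10) − (-0.05)(-0.25)] = 0.0925
  C_33 = (0.80)(0.90) − (0.00)(-0.25) = 0.7200
det(I−A) = Σ_j (I−A)_1j·C_1j = (0.80)(0.8850) + (0.00)(0.2700) + (-0.05)(0.2175) = 0.697125
adj(I−A) = Cᵀ =
  [ 0.8850   0.0075   0.0450]
  [ 0.2700   0.7900   0.0925]
  [ 0.2175   0.1200   0.7200]
(I − A)⁻¹ = adj(I−A) / det(I−A) ≈
  [   1.2695     0.0108     0.0646]
  [   0.3873     1.1332     0.1327]
  [   0.3120     0.1721     1.0328]
Δx = (I − A)⁻¹ Δd with Δd having +30 in the Metals component and 0 elsewhere.
So Δx_3 = L_33 · (+30), where L_33 = adj(I−A)_33 / det(I−A) = 0.7200 / 0.697125.
Δx_3 = 0.7200 × (+30) / 0.697125 = 21.60 / 0.697125 ≈ 30.98.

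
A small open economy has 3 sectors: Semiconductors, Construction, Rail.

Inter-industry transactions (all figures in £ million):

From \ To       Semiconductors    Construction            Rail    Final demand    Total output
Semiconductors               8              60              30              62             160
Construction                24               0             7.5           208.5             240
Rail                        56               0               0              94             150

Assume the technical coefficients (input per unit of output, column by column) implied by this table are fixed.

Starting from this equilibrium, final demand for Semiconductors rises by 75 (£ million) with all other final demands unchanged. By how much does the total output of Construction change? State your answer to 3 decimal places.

Δx_2 = 14.989

Technical coefficients a_ij = z_ij / X_j:
  a_11 = 8/160 = 0.05, a_21 = 24/160 = 0.15, a_31 = 56/160 = 0.35
  a_12 = 60/240 = 0.25, a_22 = 0/240 = 0.00, a_32 = 0/240 = 0.00
  a_13 = 30/150 = 0.20, a_23 = 7.5/150 = 0.05, a_33 = 0/150 = 0.00
I − A =
  [   0.95    -0.25    -0.20]
  [  -0.15     1.00    -0.05]
  [  -0.35     0.00     1.00]
Cofactors of I−A, C_ij = (−1)^(i+j)·(minor ij) (rows/columns in the sector order above):
  C_11 = (1.00)(1.00) − (-0.05)(0.00) = 1.0000
  C_12 = −[(-0.15)(1.00) − (-0.05)(-0.35)] = 0.1675
  C_13 = (-0.15)(0.00) − (1.00)(-0.35) = 0.3500
  C_21 = −[(-0.25)(1.00) − (-0.20)(0.00)] = 0.2500
  C_22 = (0.95)(1.00) − (-0.20)(-0.35) = 0.8800
  C_23 = −[(0.95)(0.00) − (-0.25)(-0.35)] = 0.0875
  C_31 = (-0.25)(-0.05) − (-0.20)(1.00) = 0.2125
  C_32 = −[(0.95)(-0.05) − (-0.20)(-0.15)] = 0.0775
  C_33 = (0.95)(1.00) − (-0.25)(-0.15) = 0.9125
det(I−A) = Σ_j (I−A)_1j·C_1j = (0.95)(1.0000) + (-0.25)(0.1675) + (-0.20)(0.3500) = 0.838125
adj(I−A) = Cᵀ =
  [ 1.0000   0.2500   0.2125]
  [ 0.1675   0.8800   0.0775]
  [ 0.3500   0.0875   0.9125]
(I − A)⁻¹ = adj(I−A) / det(I−A) ≈
  [   1.1931     0.2983     0.2535]
  [   0.1999     1.0500     0.0925]
  [   0.4176     0.1044     1.0887]
Δx = (I − A)⁻¹ Δd with Δd having +75 in the Semiconductors component and 0 elsewhere.
So Δx_2 = L_21 · (+75), where L_21 = adj(I−A)_21 / det(I−A) = 0.1675 / 0.838125.
Δx_2 = 0.1675 × (+75) / 0.838125 = 12.5625 / 0.838125 ≈ 14.989.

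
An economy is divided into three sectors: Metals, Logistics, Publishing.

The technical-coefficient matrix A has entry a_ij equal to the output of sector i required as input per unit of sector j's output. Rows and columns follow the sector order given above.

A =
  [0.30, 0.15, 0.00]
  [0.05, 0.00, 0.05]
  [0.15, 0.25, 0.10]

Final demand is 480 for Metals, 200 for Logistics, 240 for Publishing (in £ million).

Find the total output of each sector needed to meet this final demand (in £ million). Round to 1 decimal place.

x_M = 741.5, x_L = 260.2, x_P = 462.5

I − A =
  [   0.70    -0.15     0.00]
  [  -0.05     1.00    -0.05]
  [  -0.15    -0.25     0.90]
Cofactors of I−A, C_ij = (−1)^(i+j)·(minor ij) (rows/columns in the sector order above):
  C_11 = (1.00)(0.90) − (-0.05)(-0.25) = 0.8875
  C_12 = −[(-0.05)(0.90) − (-0.05)(-0.15)] = 0.0525
  C_13 = (-0.05)(-0.25) − (1.00)(-0.15) = 0.1625
  C_21 = −[(-0.15)(0.90) − (0.00)(-0.25)] = 0.1350
  C_22 = (0.70)(0.90) − (0.00)(-0.15) = 0.6300
  C_23 = −[(0.70)(-0.25) − (-0.15)(-0.15)] = 0.1975
  C_31 = (-0.15)(-0.05) − (0.00)(1.00) = 0.0075
  C_32 = −[(0.70)(-0.05) − (0.00)(-0.05)] = 0.0350
  C_33 = (0.70)(1.00) − (-0.15)(-0.05) = 0.6925
det(I−A) = Σ_j (I−A)_1j·C_1j = (0.70)(0.8875) + (-0.15)(0.0525) + (0.00)(0.1625) = 0.613375
adj(I−A) = Cᵀ =
  [ 0.8875   0.1350   0.0075]
  [ 0.0525   0.6300   0.0350]
  [ 0.1625   0.1975   0.6925]
(I − A)⁻¹ = adj(I−A) / det(I−A) ≈
  [   1.4469     0.2201     0.0122]
  [   0.0856     1.0271     0.0571]
  [   0.2649     0.3220     1.1290]
x = (I − A)⁻¹ d = adj(I−A)·d / det(I−A), with det(I−A) = 0.613375:
  x_M = (0.8875·480 + 0.1350·200 + 0.0075·240) / 0.613375 = 454.80 / 0.613375 ≈ 741.5
  x_L = (0.0525·480 + 0.6300·200 + 0.0350·240) / 0.613375 = 159.60 / 0.613375 ≈ 260.2
  x_P = (0.1625·480 + 0.1975·200 + 0.6925·240) / 0.613375 = 283.70 / 0.613375 ≈ 462.5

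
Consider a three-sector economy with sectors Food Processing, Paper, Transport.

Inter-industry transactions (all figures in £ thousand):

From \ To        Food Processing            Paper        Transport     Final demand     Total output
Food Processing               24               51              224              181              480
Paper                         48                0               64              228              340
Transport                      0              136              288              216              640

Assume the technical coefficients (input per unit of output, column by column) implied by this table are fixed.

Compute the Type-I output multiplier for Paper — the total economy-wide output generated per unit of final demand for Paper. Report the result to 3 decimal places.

m_P = 2.434

Technical coefficients a_ij = z_ij / X_j:
  a_FF = 24/480 = 0.05, a_PF = 48/480 = 0.10, a_TF = 0/480 = 0.00
  a_FP = 51/340 = 0.15, a_PP = 0/340 = 0.00, a_TP = 136/340 = 0.40
  a_FT = 224/640 = 0.35, a_PT = 64/640 = 0.10, a_TT = 288/640 = 0.45
I − A =
  [   0.95    -0.15    -0.35]
  [  -0.10     1.00    -0.10]
  [   0.00    -0.40     0.55]
Cofactors of I−A, C_ij = (−1)^(i+j)·(minor ij) (rows/columns in the sector order above):
  C_11 = (1.00)(0.55) − (-0.10)(-0.40) = 0.5100
  C_12 = −[(-0.10)(0.55) − (-0.10)(0.00)] = 0.0550
  C_13 = (-0.10)(-0.40) − (1.00)(0.00) = 0.0400
  C_21 = −[(-0.15)(0.55) − (-0.35)(-0.40)] = 0.2225
  C_22 = (0.95)(0.55) − (-0.35)(0.00) = 0.5225
  C_23 = −[(0.95)(-0.40) − (-0.15)(0.00)] = 0.3800
  C_31 = (-0.15)(-0.10) − (-0.35)(1.00) = 0.3650
  C_32 = −[(0.95)(-0.10) − (-0.35)(-0.10)] = 0.1300
  C_33 = (0.95)(1.00) − (-0.15)(-0.10) = 0.9350
det(I−A) = Σ_j (I−A)_1j·C_1j = (0.95)(0.5100) + (-0.15)(0.0550) + (-0.35)(0.0400) = 0.46225
adj(I−A) = Cᵀ =
  [ 0.5100   0.2225   0.3650]
  [ 0.0550   0.5225   0.1300]
  [ 0.0400   0.3800   0.9350]
(I − A)⁻¹ = adj(I−A) / det(I−A) ≈
  [   1.1033     0.4813     0.7896]
  [   0.1190     1.1303     0.2812]
  [   0.0865     0.8221     2.0227]
The output multiplier for sector j is the column-j sum of the Leontief inverse (I − A)⁻¹ = adj(I−A) / det(I−A).
Column P of adj(I−A): (0.2225, 0.5225, 0.3800); det(I−A) = 0.46225.
m_P = (0.2225 + 0.5225 + 0.3800) / 0.46225 = 1.125 / 0.46225 ≈ 2.434.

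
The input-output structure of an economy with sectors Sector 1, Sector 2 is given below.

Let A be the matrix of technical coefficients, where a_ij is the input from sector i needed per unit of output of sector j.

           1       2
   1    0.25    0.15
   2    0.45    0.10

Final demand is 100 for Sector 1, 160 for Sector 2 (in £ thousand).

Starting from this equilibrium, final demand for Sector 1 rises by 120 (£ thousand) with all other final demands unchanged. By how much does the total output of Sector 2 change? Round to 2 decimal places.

I − A =
  [   0.75    -0.15]
  [  -0.45     0.90]
det(I−A) = (0.75)(0.90) − (-0.15)(-0.45) = 0.6075
adj(I−A) = [[0.90, 0.15], [0.45, 0.75]]
(I − A)⁻¹ = adj(I−A) / det(I−A) ≈
  [   1.4815     0.2469]
  [   0.7407     1.2346]
Δx = (I − A)⁻¹ Δd with Δd having +120 in the Sector 1 component and 0 elsewhere.
So Δx_2 = L_21 · (+120), where L_21 = adj(I−A)_21 / det(I−A) = 0.45 / 0.6075.
Δx_2 = 0.45 × (+120) / 0.6075 = 54.00 / 0.6075 ≈ 88.89.

Δx_2 = 88.89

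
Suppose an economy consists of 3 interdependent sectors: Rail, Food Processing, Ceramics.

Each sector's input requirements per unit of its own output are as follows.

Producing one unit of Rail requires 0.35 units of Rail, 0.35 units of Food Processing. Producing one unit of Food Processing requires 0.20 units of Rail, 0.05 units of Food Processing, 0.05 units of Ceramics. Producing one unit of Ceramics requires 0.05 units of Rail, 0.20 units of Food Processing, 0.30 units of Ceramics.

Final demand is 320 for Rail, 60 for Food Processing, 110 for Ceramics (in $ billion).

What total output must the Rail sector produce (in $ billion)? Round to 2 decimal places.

I − A =
  [   0.65    -0.20    -0.05]
  [  -0.35     0.95    -0.20]
  [   0.00    -0.05     0.70]
Cofactors of I−A, C_ij = (−1)^(i+j)·(minor ij) (rows/columns in the sector order above):
  C_11 = (0.95)(0.70) − (-0.20)(-0.05) = 0.6550
  C_12 = −[(-0.35)(0.70) − (-0.20)(0.00)] = 0.2450
  C_13 = (-0.35)(-0.05) − (0.95)(0.00) = 0.0175
  C_21 = −[(-0.20)(0.70) − (-0.05)(-0.05)] = 0.1425
  C_22 = (0.65)(0.70) − (-0.05)(0.00) = 0.4550
  C_23 = −[(0.65)(-0.05) − (-0.20)(0.00)] = 0.0325
  C_31 = (-0.20)(-0.20) − (-0.05)(0.95) = 0.0875
  C_32 = −[(0.65)(-0.20) − (-0.05)(-0.35)] = 0.1475
  C_33 = (0.65)(0.95) − (-0.20)(-0.35) = 0.5475
det(I−A) = Σ_j (I−A)_1j·C_1j = (0.65)(0.6550) + (-0.20)(0.2450) + (-0.05)(0.0175) = 0.375875
adj(I−A) = Cᵀ =
  [ 0.6550   0.1425   0.0875]
  [ 0.2450   0.4550   0.1475]
  [ 0.0175   0.0325   0.5475]
(I − A)⁻¹ = adj(I−A) / det(I−A) ≈
  [   1.7426     0.3791     0.2328]
  [   0.6518     1.2105     0.3924]
  [   0.0466     0.0865     1.4566]
x = (I − A)⁻¹ d = adj(I−A)·d / det(I−A), with det(I−A) = 0.375875:
  x_1 = (0.6550·320 + 0.1425·60 + 0.0875·110) / 0.375875 = 227.775 / 0.375875 ≈ 605.99
  x_2 = (0.2450·320 + 0.4550·60 + 0.1475·110) / 0.375875 = 121.925 / 0.375875 ≈ 324.38
  x_3 = (0.0175·320 + 0.0325·60 + 0.5475·110) / 0.375875 = 67.775 / 0.375875 ≈ 180.31

x_1 = 605.99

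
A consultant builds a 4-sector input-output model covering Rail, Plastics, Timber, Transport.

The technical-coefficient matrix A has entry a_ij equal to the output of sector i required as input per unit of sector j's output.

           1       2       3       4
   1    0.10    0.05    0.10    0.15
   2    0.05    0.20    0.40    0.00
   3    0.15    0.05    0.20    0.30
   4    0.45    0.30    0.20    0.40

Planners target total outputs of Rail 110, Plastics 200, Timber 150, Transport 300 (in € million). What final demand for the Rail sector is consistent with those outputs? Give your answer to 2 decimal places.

I − A =
  [   0.90    -0.05    -0.10    -0.15]
  [  -0.05     0.80    -0.40     0.00]
  [  -0.15    -0.05     0.80    -0.30]
  [  -0.45    -0.30    -0.20     0.60]
d = (I − A) x:
  d_1 = (+0.90)·110 + (-0.05)·200 + (-0.10)·150 + (-0.15)·300 = 29.00
  d_2 = (-0.05)·110 + (+0.80)·200 + (-0.40)·150 + (+0.00)·300 = 94.50
  d_3 = (-0.15)·110 + (-0.05)·200 + (+0.80)·150 + (-0.30)·300 = 3.50
  d_4 = (-0.45)·110 + (-0.30)·200 + (-0.20)·150 + (+0.60)·300 = 40.50

d_1 = 29.00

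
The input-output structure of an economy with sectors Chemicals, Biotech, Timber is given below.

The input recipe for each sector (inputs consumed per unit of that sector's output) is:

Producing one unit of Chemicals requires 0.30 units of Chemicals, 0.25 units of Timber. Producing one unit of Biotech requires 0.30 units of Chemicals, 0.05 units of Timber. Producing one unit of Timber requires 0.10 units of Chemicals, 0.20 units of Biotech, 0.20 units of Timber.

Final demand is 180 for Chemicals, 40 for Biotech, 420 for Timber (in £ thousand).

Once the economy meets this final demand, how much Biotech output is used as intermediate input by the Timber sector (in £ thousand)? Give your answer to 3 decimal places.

I − A =
  [   0.70    -0.30    -0.10]
  [   0.00     1.00    -0.20]
  [  -0.25    -0.05     0.80]
Cofactors of I−A, C_ij = (−1)^(i+j)·(minor ij) (rows/columns in the sector order above):
  C_11 = (1.00)(0.80) − (-0.20)(-0.05) = 0.7900
  C_12 = −[(0.00)(0.80) − (-0.20)(-0.25)] = 0.0500
  C_13 = (0.00)(-0.05) − (1.00)(-0.25) = 0.2500
  C_21 = −[(-0.30)(0.80) − (-0.10)(-0.05)] = 0.2450
  C_22 = (0.70)(0.80) − (-0.10)(-0.25) = 0.5350
  C_23 = −[(0.70)(-0.05) − (-0.30)(-0.25)] = 0.1100
  C_31 = (-0.30)(-0.20) − (-0.10)(1.00) = 0.1600
  C_32 = −[(0.70)(-0.20) − (-0.10)(0.00)] = 0.1400
  C_33 = (0.70)(1.00) − (-0.30)(0.00) = 0.7000
det(I−A) = Σ_j (I−A)_1j·C_1j = (0.70)(0.7900) + (-0.30)(0.0500) + (-0.10)(0.2500) = 0.5130
adj(I−A) = Cᵀ =
  [ 0.7900   0.2450   0.1600]
  [ 0.0500   0.5350   0.1400]
  [ 0.2500   0.1100   0.7000]
(I − A)⁻¹ = adj(I−A) / det(I−A) ≈
  [   1.5400     0.4776     0.3119]
  [   0.0975     1.0429     0.2729]
  [   0.4873     0.2144     1.3645]
First solve x = (I − A)⁻¹ d = adj(I−A)·d / det(I−A); in particular x_3 = (0.2500·180 + 0.1100·40 + 0.7000·420) / 0.5130 = 343.40 / 0.5130 ≈ 669.39571.
Intermediate flow from 2 to 3: z_23 = a_23 · x_3 = 0.20 × 343.40 / 0.5130 = 68.68 / 0.5130 ≈ 133.879.

z_23 = 133.879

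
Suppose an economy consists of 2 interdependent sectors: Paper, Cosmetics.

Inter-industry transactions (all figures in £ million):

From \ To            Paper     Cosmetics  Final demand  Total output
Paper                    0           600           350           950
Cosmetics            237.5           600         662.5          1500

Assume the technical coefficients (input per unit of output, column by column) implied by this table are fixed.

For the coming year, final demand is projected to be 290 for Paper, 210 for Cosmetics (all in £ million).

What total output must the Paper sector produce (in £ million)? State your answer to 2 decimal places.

Technical coefficients a_ij = z_ij / X_j:
  a_11 = 0/950 = 0.00, a_21 = 237.5/950 = 0.25
  a_12 = 600/1500 = 0.40, a_22 = 600/1500 = 0.40
I − A =
  [   1.00    -0.40]
  [  -0.25     0.60]
det(I−A) = (1.00)(0.60) − (-0.40)(-0.25) = 0.5000
adj(I−A) = [[0.60, 0.40], [0.25, 1.00]]
(I − A)⁻¹ = adj(I−A) / det(I−A) ≈
  [   1.2000     0.8000]
  [   0.5000     2.0000]
x = (I − A)⁻¹ d = adj(I−A)·d / det(I−A), with det(I−A) = 0.5000:
  x_1 = (0.60·290 + 0.40·210) / 0.5000 = 258.00 / 0.5000 = 516.00
  x_2 = (0.25·290 + 1.00·210) / 0.5000 = 282.50 / 0.5000 = 565.00

x_1 = 516.00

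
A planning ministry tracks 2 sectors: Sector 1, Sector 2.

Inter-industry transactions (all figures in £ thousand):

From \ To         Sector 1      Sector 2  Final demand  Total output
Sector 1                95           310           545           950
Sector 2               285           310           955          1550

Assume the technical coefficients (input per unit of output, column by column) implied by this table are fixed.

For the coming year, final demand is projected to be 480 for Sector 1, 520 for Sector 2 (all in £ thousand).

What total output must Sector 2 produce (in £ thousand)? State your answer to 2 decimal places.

Technical coefficients a_ij = z_ij / X_j:
  a_11 = 95/950 = 0.10, a_21 = 285/950 = 0.30
  a_12 = 310/1550 = 0.20, a_22 = 310/1550 = 0.20
I − A =
  [   0.90    -0.20]
  [  -0.30     0.80]
det(I−A) = (0.90)(0.80) − (-0.20)(-0.30) = 0.6600
adj(I−A) = [[0.80, 0.20], [0.30, 0.90]]
(I − A)⁻¹ = adj(I−A) / det(I−A) ≈
  [   1.2121     0.3030]
  [   0.4545     1.3636]
x = (I − A)⁻¹ d = adj(I−A)·d / det(I−A), with det(I−A) = 0.6600:
  x_1 = (0.80·480 + 0.20·520) / 0.6600 = 488.00 / 0.6600 ≈ 739.39
  x_2 = (0.30·480 + 0.90·520) / 0.6600 = 612.00 / 0.6600 ≈ 927.27

x_2 = 927.27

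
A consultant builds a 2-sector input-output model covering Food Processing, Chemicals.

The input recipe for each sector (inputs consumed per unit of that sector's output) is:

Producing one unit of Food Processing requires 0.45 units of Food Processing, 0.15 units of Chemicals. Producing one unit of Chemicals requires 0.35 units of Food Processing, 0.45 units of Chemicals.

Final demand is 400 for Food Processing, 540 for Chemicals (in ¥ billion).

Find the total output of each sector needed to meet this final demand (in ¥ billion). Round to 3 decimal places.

I − A =
  [   0.55    -0.35]
  [  -0.15     0.55]
det(I−A) = (0.55)(0.55) − (-0.35)(-0.15) = 0.2500
adj(I−A) = [[0.55, 0.35], [0.15, 0.55]]
(I − A)⁻¹ = adj(I−A) / det(I−A) ≈
  [   2.2000     1.4000]
  [   0.6000     2.2000]
x = (I − A)⁻¹ d = adj(I−A)·d / det(I−A), with det(I−A) = 0.2500:
  x_F = (0.55·400 + 0.35·540) / 0.2500 = 409.00 / 0.2500 = 1636.000
  x_C = (0.15·400 + 0.55·540) / 0.2500 = 357.00 / 0.2500 = 1428.000

x_F = 1636.000, x_C = 1428.000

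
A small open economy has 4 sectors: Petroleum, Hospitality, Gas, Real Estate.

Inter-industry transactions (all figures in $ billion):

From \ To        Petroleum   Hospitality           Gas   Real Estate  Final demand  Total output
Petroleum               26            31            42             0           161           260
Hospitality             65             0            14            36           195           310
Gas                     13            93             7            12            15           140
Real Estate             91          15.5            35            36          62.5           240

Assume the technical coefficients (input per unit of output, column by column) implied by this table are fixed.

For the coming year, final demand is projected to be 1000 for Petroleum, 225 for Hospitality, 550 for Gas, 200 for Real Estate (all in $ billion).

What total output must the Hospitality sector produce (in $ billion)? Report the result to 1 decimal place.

Technical coefficients a_ij = z_ij / X_j:
  a_PP = 26/260 = 0.10, a_HP = 65/260 = 0.25, a_GP = 13/260 = 0.05, a_RP = 91/260 = 0.35
  a_PH = 31/310 = 0.10, a_HH = 0/310 = 0.00, a_GH = 93/310 = 0.30, a_RH = 15.5/310 = 0.05
  a_PG = 42/140 = 0.30, a_HG = 14/140 = 0.10, a_GG = 7/140 = 0.05, a_RG = 35/140 = 0.25
  a_PR = 0/240 = 0.00, a_HR = 36/240 = 0.15, a_GR = 12/240 = 0.05, a_RR = 36/240 = 0.15
I − A =
  [   0.90    -0.10    -0.30     0.00]
  [  -0.25     1.00    -0.10    -0.15]
  [  -0.05    -0.30     0.95    -0.05]
  [  -0.35    -0.05    -0.25     0.85]
Compute the cofactors C_ij = (−1)^(i+j)·(3×3 minor ij) of I−A; the adjugate is their transpose:
adj(I−A) = Cᵀ =
  [ 0.750875   0.156750   0.265000   0.043250]
  [ 0.256500   0.697500   0.189750   0.134250]
  [ 0.139750   0.237750   0.731750   0.085000]
  [ 0.365375   0.175500   0.335500   0.766250]
det(I−A) = Σ_j (I−A)_1j·C_1j = (0.90)(0.750875) + (-0.10)(0.256500) + (-0.30)(0.139750) + (0.00)(0.365375) = 0.6082125
(I − A)⁻¹ = adj(I−A) / det(I−A) ≈
  [   1.2346     0.2577     0.4357     0.0711]
  [   0.4217     1.1468     0.3120     0.2207]
  [   0.2298     0.3909     1.2031     0.1398]
  [   0.6007     0.2886     0.5516     1.2598]
x = (I − A)⁻¹ d = adj(I−A)·d / det(I−A), with det(I−A) = 0.6082125:
  x_P = (0.750875·1000 + 0.156750·225 + 0.265000·550 + 0.043250·200) / 0.6082125 = 940.54375 / 0.6082125 ≈ 1546.4
  x_H = (0.256500·1000 + 0.697500·225 + 0.189750·550 + 0.134250·200) / 0.6082125 = 544.65 / 0.6082125 ≈ 895.5
  x_G = (0.139750·1000 + 0.237750·225 + 0.731750·550 + 0.085000·200) / 0.6082125 = 612.70625 / 0.6082125 ≈ 1007.4
  x_R = (0.365375·1000 + 0.175500·225 + 0.335500·550 + 0.766250·200) / 0.6082125 = 742.6375 / 0.6082125 ≈ 1221.0

x_H = 895.5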